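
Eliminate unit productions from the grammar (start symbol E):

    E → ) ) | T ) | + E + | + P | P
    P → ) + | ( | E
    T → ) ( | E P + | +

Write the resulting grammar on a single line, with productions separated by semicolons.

Unit pairs: E ⇒* {P}; P ⇒* {E}.
For every A with A ⇒* B via unit rules, add B's non-unit alternatives to A; then delete every rule of the form X → Y.

E → ) ) | T ) | + E + | + P | ) + | (; P → ) ) | T ) | + E + | + P | ) + | (; T → ) ( | E P + | +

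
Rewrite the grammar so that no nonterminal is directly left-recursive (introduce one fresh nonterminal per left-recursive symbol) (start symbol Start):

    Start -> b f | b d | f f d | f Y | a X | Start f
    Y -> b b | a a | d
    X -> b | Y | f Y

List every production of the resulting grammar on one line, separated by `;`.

Directly left-recursive nonterminal: Start.
For Start: α = {f}, β = {b f, b d, f f d, f Y, a X}. Rewrite as Start → β Start1 and Start1 → α Start1 | ε.

Start -> b f Start1 | b d Start1 | f f d Start1 | f Y Start1 | a X Start1; Y -> b b | a a | d; X -> b | Y | f Y; Start1 -> f Start1 | ε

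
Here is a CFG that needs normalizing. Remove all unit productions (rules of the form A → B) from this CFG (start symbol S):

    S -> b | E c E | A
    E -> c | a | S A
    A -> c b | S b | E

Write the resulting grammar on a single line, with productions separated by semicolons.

Unit pairs: A ⇒* {E}; S ⇒* {A, E}.
For every A with A ⇒* B via unit rules, add B's non-unit alternatives to A; then delete every rule of the form X → Y.

S -> c | a | S A | b | E c E | c b | S b; E -> c | a | S A; A -> c | a | S A | c b | S b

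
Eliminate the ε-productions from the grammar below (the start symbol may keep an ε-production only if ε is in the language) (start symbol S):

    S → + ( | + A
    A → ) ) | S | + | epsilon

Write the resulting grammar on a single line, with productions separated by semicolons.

Nullable nonterminals: {A}.
ε ∉ L(G), so no ε-production is kept.
For each production, add variants omitting each subset of nullable occurrences: S → + A gives + A | +.

S → + ( | + A | +; A → ) ) | S | +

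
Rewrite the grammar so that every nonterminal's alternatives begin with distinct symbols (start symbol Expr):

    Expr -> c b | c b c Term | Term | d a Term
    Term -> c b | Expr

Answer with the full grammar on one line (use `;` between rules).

Expr has alternatives sharing prefix 'c b': factor to Expr → c b Expr1 with Expr1 → ε | c Term.

Expr -> Term | d a Term | c b Expr1; Term -> c b | Expr; Expr1 -> ε | c Term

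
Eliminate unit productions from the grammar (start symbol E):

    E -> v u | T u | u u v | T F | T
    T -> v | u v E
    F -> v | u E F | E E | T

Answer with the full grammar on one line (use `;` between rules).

E -> v u | T u | u u v | T F | v | u v E; T -> v | u v E; F -> v | u E F | E E | u v E

Unit pairs: E ⇒* {T}; F ⇒* {T}.
Replace each nonterminal's rules with the union of the non-unit rules of every nonterminal it unit-derives.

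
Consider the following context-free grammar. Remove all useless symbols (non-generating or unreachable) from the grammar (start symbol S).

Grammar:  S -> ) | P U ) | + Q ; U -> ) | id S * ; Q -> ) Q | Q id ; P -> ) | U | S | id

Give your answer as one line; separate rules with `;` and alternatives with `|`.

Generating nonterminals: {P, S, U}.
Reachable from S after that: {P, S, U}.
Removed useless symbols: {Q} and every production mentioning them.

S -> ) | P U ); U -> ) | id S *; P -> ) | U | S | id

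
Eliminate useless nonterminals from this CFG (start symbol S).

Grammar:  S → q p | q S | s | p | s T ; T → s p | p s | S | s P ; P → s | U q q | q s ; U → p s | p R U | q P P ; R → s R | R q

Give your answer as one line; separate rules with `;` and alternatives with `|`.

Generating nonterminals: {P, S, T, U}.
Reachable from S after that: {P, S, T, U}.
Removed useless symbols: {R} and every production mentioning them.

S → q p | q S | s | p | s T; T → s p | p s | S | s P; P → s | U q q | q s; U → p s | q P P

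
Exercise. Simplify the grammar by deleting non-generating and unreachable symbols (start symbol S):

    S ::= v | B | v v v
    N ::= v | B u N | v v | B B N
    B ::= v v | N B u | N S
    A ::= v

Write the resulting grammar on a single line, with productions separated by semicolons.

S ::= v | B | v v v; N ::= v | B u N | v v | B B N; B ::= v v | N B u | N S

Generating nonterminals: {A, B, N, S}.
Reachable from S after that: {B, N, S}.
Removed useless symbols: {A} and every production mentioning them.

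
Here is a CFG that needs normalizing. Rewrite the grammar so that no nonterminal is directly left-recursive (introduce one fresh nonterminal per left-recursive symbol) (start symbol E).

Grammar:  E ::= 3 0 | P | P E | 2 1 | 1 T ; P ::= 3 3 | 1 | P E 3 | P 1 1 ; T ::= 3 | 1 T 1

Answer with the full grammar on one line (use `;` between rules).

Directly left-recursive nonterminal: P.
For P: α = {E 3, 1 1}, β = {3 3, 1}. Rewrite as P → β P' and P' → α P' | ε.

E ::= 3 0 | P | P E | 2 1 | 1 T; P ::= 3 3 P' | 1 P'; T ::= 3 | 1 T 1; P' ::= E 3 P' | 1 1 P' | epsilon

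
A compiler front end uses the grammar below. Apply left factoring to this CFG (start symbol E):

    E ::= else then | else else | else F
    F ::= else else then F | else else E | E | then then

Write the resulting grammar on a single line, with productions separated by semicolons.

E ::= else E'; F ::= E | then then | else else F'; E' ::= then | else | F; F' ::= then F | E

E has alternatives sharing prefix 'else': factor to E → else E' with E' → then | else | F.
F has alternatives sharing prefix 'else else': factor to F → else else F' with F' → then F | E.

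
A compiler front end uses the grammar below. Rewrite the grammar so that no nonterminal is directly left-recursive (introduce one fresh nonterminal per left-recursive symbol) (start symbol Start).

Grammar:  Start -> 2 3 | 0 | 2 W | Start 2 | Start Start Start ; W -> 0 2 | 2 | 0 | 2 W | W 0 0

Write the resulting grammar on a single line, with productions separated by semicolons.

Start -> 2 3 Start1 | 0 Start1 | 2 W Start1; W -> 0 2 W1 | 2 W1 | 0 W1 | 2 W W1; Start1 -> 2 Start1 | Start Start Start1 | ε; W1 -> 0 0 W1 | ε

Left recursion appears on Start, W.
For Start: α = {2, Start Start}, β = {2 3, 0, 2 W}. Rewrite as Start → β Start1 and Start1 → α Start1 | ε.
For W: α = {0 0}, β = {0 2, 2, 0, 2 W}. Rewrite as W → β W1 and W1 → α W1 | ε.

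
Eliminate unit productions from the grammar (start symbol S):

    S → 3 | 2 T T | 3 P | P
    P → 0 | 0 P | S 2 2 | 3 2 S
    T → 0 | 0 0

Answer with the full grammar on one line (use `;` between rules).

Unit pairs: S ⇒* {P}.
For every A with A ⇒* B via unit rules, add B's non-unit alternatives to A; then delete every rule of the form X → Y.

S → 3 | 2 T T | 3 P | 0 | 0 P | S 2 2 | 3 2 S; P → 0 | 0 P | S 2 2 | 3 2 S; T → 0 | 0 0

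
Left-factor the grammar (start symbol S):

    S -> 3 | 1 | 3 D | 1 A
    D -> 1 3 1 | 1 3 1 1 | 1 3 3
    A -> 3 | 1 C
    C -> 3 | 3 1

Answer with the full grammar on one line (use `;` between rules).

S has alternatives sharing prefix '3': factor to S → 3 S' with S' → ε | D.
S has alternatives sharing prefix '1': factor to S → 1 S'' with S'' → ε | A.
D has alternatives sharing prefix '1 3': factor to D → 1 3 D' with D' → 1 | 1 1 | 3.
C has alternatives sharing prefix '3': factor to C → 3 C' with C' → ε | 1.
D' has alternatives sharing prefix '1': factor to D' → 1 D'' with D'' → ε | 1.

S -> 3 S' | 1 S''; D -> 1 3 D'; A -> 3 | 1 C; C -> 3 C'; S' -> ε | D; S'' -> ε | A; D' -> 3 | 1 D''; C' -> ε | 1; D'' -> ε | 1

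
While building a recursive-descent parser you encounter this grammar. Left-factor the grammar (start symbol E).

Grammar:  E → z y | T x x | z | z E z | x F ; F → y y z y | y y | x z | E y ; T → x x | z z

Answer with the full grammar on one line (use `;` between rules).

E has alternatives sharing prefix 'z': factor to E → z E' with E' → y | ε | E z.
F has alternatives sharing prefix 'y y': factor to F → y y F' with F' → z y | ε.

E → T x x | x F | z E'; F → x z | E y | y y F'; T → x x | z z; E' → y | ε | E z; F' → z y | ε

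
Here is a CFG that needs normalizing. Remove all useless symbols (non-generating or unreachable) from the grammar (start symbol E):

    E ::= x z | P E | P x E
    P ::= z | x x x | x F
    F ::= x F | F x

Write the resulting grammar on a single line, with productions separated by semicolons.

Generating nonterminals: {E, P}.
Reachable from E after that: {E, P}.
Removed useless symbols: {F} and every production mentioning them.

E ::= x z | P E | P x E; P ::= z | x x x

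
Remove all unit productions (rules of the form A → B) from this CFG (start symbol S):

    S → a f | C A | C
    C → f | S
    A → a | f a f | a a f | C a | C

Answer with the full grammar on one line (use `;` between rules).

Unit pairs: A ⇒* {C, S}; C ⇒* {S}; S ⇒* {C}.
Replace each nonterminal's rules with the union of the non-unit rules of every nonterminal it unit-derives.

S → f | a f | C A; C → f | a f | C A; A → f | a f | C A | a | f a f | a a f | C a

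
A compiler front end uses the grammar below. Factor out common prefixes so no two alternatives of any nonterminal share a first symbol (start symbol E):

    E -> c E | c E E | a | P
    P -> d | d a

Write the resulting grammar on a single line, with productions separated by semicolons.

E -> a | P | c E E'; P -> d P'; E' -> ε | E; P' -> ε | a

E has alternatives sharing prefix 'c E': factor to E → c E E' with E' → ε | E.
P has alternatives sharing prefix 'd': factor to P → d P' with P' → ε | a.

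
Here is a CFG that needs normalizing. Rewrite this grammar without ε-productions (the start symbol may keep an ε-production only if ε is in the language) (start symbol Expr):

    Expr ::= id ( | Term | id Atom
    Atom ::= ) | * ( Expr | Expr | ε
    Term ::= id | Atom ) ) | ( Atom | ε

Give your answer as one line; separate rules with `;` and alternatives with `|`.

Expr ::= id ( | Term | id Atom | id | ε; Atom ::= ) | * ( Expr | * ( | Expr; Term ::= id | Atom ) ) | ) ) | ( Atom | (

The nullable symbols are {Atom, Expr, Term}.
ε ∈ L(G) since Expr is nullable, so keep Expr → ε.
For each production, add variants omitting each subset of nullable occurrences: Expr → id Atom gives id Atom | id. Atom → * ( Expr gives * ( Expr | * (. Term → Atom ) ) gives Atom ) ) | ) ). Term → ( Atom gives ( Atom | (.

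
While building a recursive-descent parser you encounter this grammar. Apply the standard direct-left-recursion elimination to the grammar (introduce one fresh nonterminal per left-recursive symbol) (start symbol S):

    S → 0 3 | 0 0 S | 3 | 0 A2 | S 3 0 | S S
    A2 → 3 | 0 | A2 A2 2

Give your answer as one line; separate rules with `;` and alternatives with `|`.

Directly left-recursive nonterminals: S, A2.
For S: α = {3 0, S}, β = {0 3, 0 0 S, 3, 0 A2}. Rewrite as S → β S' and S' → α S' | ε.
For A2: α = {A2 2}, β = {3, 0}. Rewrite as A2 → β A2' and A2' → α A2' | ε.

S → 0 3 S' | 0 0 S S' | 3 S' | 0 A2 S'; A2 → 3 A2' | 0 A2'; S' → 3 0 S' | S S' | ε; A2' → A2 2 A2' | ε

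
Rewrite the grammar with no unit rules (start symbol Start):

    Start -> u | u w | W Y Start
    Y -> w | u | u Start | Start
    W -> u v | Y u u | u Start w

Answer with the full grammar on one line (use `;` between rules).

Unit pairs: Y ⇒* {Start}.
For each unit pair (A, B), copy every non-unit production of B to A, then drop all unit productions.

Start -> u | u w | W Y Start; Y -> u | u w | W Y Start | w | u Start; W -> u v | Y u u | u Start w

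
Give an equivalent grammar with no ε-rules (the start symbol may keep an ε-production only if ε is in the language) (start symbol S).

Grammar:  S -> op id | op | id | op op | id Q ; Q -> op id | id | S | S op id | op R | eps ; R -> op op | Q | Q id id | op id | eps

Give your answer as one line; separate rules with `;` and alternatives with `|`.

S -> op id | op | id | op op | id Q; Q -> op id | id | S | S op id | op R | op; R -> op op | Q | Q id id | id id | op id

Nullable nonterminals: {Q, R}.
ε ∉ L(G), so no ε-production is kept.
Add the nullable-subset variants: Q → op R gives op R | op. R → Q id id gives Q id id | id id.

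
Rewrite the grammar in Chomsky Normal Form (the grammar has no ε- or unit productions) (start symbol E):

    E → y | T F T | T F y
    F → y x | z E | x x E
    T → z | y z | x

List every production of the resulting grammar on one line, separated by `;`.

E → y | T Y1 | T Y2; F → X1 X2 | X3 E | X2 Y3; T → z | X1 X3 | x; X1 → y; X2 → x; X3 → z; Y1 → F T; Y2 → F X1; Y3 → X2 E

Introduce a nonterminal for each terminal appearing in a rule of length ≥ 2: X1 → y, X2 → x, X3 → z.
Binarize each right-hand side of length ≥ 3 by chaining fresh nonterminals (Y1, Y2, …): affected rules were E → T F T; E → T F X1; F → X2 X2 E.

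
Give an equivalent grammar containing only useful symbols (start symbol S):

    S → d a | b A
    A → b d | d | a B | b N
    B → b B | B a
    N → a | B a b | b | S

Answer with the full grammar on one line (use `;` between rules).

Generating nonterminals: {A, N, S}.
Reachable from S after that: {A, N, S}.
Removed useless symbols: {B} and every production mentioning them.

S → d a | b A; A → b d | d | b N; N → a | b | S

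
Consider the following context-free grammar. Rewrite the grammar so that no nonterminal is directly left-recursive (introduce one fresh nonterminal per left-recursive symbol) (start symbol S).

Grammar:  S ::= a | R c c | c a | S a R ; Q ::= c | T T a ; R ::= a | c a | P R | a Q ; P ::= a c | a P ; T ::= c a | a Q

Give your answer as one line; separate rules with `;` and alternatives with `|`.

S ::= a S' | R c c S' | c a S'; Q ::= c | T T a; R ::= a | c a | P R | a Q; P ::= a c | a P; T ::= c a | a Q; S' ::= a R S' | eps

Left recursion appears on S.
For S: α = {a R}, β = {a, R c c, c a}. Rewrite as S → β S' and S' → α S' | ε.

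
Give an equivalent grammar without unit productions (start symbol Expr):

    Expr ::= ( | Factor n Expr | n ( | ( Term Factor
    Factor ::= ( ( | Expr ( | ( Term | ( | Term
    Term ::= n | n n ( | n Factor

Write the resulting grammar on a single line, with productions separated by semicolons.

Unit pairs: Factor ⇒* {Term}.
For each unit pair (A, B), copy every non-unit production of B to A, then drop all unit productions.

Expr ::= ( | Factor n Expr | n ( | ( Term Factor; Factor ::= n | n n ( | n Factor | ( ( | Expr ( | ( Term | (; Term ::= n | n n ( | n Factor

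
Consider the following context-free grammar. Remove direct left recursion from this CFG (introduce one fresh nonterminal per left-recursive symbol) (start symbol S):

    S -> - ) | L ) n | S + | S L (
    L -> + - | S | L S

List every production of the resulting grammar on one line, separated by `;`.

Left recursion appears on S, L.
For S: α = {+, L (}, β = {- ), L ) n}. Rewrite as S → β S' and S' → α S' | ε.
For L: α = {S}, β = {+ -, S}. Rewrite as L → β L' and L' → α L' | ε.

S -> - ) S' | L ) n S'; L -> + - L' | S L'; S' -> + S' | L ( S' | ε; L' -> S L' | ε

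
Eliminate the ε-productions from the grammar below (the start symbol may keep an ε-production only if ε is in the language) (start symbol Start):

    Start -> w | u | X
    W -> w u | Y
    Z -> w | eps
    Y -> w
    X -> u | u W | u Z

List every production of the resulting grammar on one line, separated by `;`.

Nullable set = {Z}.
ε ∉ L(G), so no ε-production is kept.

Start -> w | u | X; W -> w u | Y; Z -> w; Y -> w; X -> u | u W | u Z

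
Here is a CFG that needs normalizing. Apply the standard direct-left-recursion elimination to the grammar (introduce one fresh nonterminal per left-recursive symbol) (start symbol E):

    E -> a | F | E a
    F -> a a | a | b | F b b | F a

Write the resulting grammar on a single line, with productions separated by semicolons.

Left recursion appears on E, F.
For E: α = {a}, β = {a, F}. Rewrite as E → β E' and E' → α E' | ε.
For F: α = {b b, a}, β = {a a, a, b}. Rewrite as F → β F' and F' → α F' | ε.

E -> a E' | F E'; F -> a a F' | a F' | b F'; E' -> a E' | ε; F' -> b b F' | a F' | ε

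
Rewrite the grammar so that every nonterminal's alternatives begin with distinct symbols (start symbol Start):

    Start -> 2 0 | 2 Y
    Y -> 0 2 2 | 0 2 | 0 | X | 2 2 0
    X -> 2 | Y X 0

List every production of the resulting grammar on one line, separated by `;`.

Start -> 2 Start1; Y -> X | 2 2 0 | 0 Y1; X -> 2 | Y X 0; Start1 -> 0 | Y; Y1 -> ε | 2 Y11; Y11 -> 2 | ε

Start has alternatives sharing prefix '2': factor to Start → 2 Start1 with Start1 → 0 | Y.
Y has alternatives sharing prefix '0': factor to Y → 0 Y1 with Y1 → 2 2 | 2 | ε.
Y1 has alternatives sharing prefix '2': factor to Y1 → 2 Y11 with Y11 → 2 | ε.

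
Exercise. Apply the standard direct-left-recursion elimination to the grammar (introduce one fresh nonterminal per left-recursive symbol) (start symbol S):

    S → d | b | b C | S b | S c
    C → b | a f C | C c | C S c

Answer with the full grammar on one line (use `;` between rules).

Directly left-recursive nonterminals: S, C.
For S: α = {b, c}, β = {d, b, b C}. Rewrite as S → β S' and S' → α S' | ε.
For C: α = {c, S c}, β = {b, a f C}. Rewrite as C → β C' and C' → α C' | ε.

S → d S' | b S' | b C S'; C → b C' | a f C C'; S' → b S' | c S' | ε; C' → c C' | S c C' | ε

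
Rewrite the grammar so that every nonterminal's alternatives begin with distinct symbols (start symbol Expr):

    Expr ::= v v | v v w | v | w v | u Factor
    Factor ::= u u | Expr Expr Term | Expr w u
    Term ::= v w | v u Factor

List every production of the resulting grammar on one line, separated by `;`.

Expr has alternatives sharing prefix 'v': factor to Expr → v Expr1 with Expr1 → v | v w | ε.
Factor has alternatives sharing prefix 'Expr': factor to Factor → Expr Factor1 with Factor1 → Expr Term | w u.
Term has alternatives sharing prefix 'v': factor to Term → v Term1 with Term1 → w | u Factor.
Expr1 has alternatives sharing prefix 'v': factor to Expr1 → v Expr11 with Expr11 → ε | w.

Expr ::= w v | u Factor | v Expr1; Factor ::= u u | Expr Factor1; Term ::= v Term1; Expr1 ::= ε | v Expr11; Factor1 ::= Expr Term | w u; Term1 ::= w | u Factor; Expr11 ::= ε | w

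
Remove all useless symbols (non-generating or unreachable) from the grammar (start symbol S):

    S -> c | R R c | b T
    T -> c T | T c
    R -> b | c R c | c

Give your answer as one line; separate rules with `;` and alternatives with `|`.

Generating nonterminals: {R, S}.
Reachable from S after that: {R, S}.
Removed useless symbols: {T} and every production mentioning them.

S -> c | R R c; R -> b | c R c | c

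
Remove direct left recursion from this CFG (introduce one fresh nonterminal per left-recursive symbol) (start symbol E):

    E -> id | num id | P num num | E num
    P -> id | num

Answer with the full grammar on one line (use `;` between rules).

E -> id E' | num id E' | P num num E'; P -> id | num; E' -> num E' | ε

Directly left-recursive nonterminal: E.
For E: α = {num}, β = {id, num id, P num num}. Rewrite as E → β E' and E' → α E' | ε.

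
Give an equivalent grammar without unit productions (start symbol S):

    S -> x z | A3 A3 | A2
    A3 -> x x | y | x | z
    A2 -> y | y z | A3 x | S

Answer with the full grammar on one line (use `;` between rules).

Unit pairs: A2 ⇒* {S}; S ⇒* {A2}.
For every A with A ⇒* B via unit rules, add B's non-unit alternatives to A; then delete every rule of the form X → Y.

S -> y | y z | A3 x | x z | A3 A3; A3 -> x x | y | x | z; A2 -> y | y z | A3 x | x z | A3 A3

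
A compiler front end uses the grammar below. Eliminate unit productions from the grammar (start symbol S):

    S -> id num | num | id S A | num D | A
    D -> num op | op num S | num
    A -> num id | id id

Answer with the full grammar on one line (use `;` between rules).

S -> id num | num | id S A | num D | num id | id id; D -> num op | op num S | num; A -> num id | id id

Unit pairs: S ⇒* {A}.
Replace each nonterminal's rules with the union of the non-unit rules of every nonterminal it unit-derives.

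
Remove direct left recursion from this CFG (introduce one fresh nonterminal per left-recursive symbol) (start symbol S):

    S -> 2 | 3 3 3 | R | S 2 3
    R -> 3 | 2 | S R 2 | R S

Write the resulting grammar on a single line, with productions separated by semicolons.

S -> 2 S' | 3 3 3 S' | R S'; R -> 3 R' | 2 R' | S R 2 R'; S' -> 2 3 S' | ε; R' -> S R' | ε

Left recursion appears on S, R.
For S: α = {2 3}, β = {2, 3 3 3, R}. Rewrite as S → β S' and S' → α S' | ε.
For R: α = {S}, β = {3, 2, S R 2}. Rewrite as R → β R' and R' → α R' | ε.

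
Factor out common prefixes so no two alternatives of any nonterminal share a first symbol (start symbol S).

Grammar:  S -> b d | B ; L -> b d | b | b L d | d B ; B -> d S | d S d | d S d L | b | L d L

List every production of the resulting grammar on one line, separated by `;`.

L has alternatives sharing prefix 'b': factor to L → b L' with L' → d | ε | L d.
B has alternatives sharing prefix 'd S': factor to B → d S B' with B' → ε | d | d L.
B' has alternatives sharing prefix 'd': factor to B' → d B'' with B'' → ε | L.

S -> b d | B; L -> d B | b L'; B -> b | L d L | d S B'; L' -> d | ε | L d; B' -> ε | d B''; B'' -> ε | L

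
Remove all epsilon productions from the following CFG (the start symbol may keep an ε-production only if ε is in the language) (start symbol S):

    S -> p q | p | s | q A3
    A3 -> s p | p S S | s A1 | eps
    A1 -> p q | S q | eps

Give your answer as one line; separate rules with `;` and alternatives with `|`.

The nullable symbols are {A1, A3}.
ε ∉ L(G), so no ε-production is kept.
Add the nullable-subset variants: S → q A3 gives q A3 | q. A3 → s A1 gives s A1 | s.

S -> p q | p | s | q A3 | q; A3 -> s p | p S S | s A1 | s; A1 -> p q | S q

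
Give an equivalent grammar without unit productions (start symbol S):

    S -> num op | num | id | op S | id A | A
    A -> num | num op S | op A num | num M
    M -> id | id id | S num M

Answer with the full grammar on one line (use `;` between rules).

Unit pairs: S ⇒* {A}.
Replace each nonterminal's rules with the union of the non-unit rules of every nonterminal it unit-derives.

S -> num op | num | id | op S | id A | num op S | op A num | num M; A -> num | num op S | op A num | num M; M -> id | id id | S num M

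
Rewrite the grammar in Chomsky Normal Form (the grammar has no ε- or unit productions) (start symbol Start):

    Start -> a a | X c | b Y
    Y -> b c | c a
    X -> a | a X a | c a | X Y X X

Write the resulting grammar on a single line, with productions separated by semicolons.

Start -> X1 X1 | X X2 | X3 Y; Y -> X3 X2 | X2 X1; X -> a | X1 Y1 | X2 X1 | X Y2; X1 -> a; X2 -> c; X3 -> b; Y1 -> X X1; Y2 -> Y Y3; Y3 -> X X

Introduce a nonterminal for each terminal appearing in a rule of length ≥ 2: X1 → a, X2 → c, X3 → b.
Binarize each right-hand side of length ≥ 3 by chaining fresh nonterminals (Y1, Y2, …): affected rules were X → X1 X X1; X → X Y X X.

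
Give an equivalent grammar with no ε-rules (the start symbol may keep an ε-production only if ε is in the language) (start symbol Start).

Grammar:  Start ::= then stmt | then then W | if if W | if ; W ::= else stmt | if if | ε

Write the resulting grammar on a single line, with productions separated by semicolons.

Nullable set = {W}.
ε ∉ L(G), so no ε-production is kept.
Expand every rule over subsets of its nullable positions: Start → then then W gives then then W | then then. Start → if if W gives if if W | if if.

Start ::= then stmt | then then W | then then | if if W | if if | if; W ::= else stmt | if if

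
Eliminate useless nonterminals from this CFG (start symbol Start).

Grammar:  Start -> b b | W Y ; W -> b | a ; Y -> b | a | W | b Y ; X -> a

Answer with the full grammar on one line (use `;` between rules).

Start -> b b | W Y; W -> b | a; Y -> b | a | W | b Y

Generating nonterminals: {Start, W, X, Y}.
Reachable from Start after that: {Start, W, Y}.
Removed useless symbols: {X} and every production mentioning them.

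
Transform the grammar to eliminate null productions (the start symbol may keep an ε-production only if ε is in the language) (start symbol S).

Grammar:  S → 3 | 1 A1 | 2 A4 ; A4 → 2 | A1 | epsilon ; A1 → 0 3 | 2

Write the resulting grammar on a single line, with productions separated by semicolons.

S → 3 | 1 A1 | 2 A4 | 2; A4 → 2 | A1; A1 → 0 3 | 2

Nullable nonterminals: {A4}.
ε ∉ L(G), so no ε-production is kept.
Expand every rule over subsets of its nullable positions: S → 2 A4 gives 2 A4 | 2.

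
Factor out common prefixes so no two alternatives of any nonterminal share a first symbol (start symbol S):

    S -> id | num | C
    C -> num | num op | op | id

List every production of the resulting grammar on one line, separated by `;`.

S -> id | num | C; C -> op | id | num C'; C' -> ε | op

C has alternatives sharing prefix 'num': factor to C → num C' with C' → ε | op.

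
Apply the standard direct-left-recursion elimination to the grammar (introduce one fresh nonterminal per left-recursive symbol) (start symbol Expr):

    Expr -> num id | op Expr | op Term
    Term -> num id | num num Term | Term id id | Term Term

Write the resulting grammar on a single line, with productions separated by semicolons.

Left recursion appears on Term.
For Term: α = {id id, Term}, β = {num id, num num Term}. Rewrite as Term → β Term1 and Term1 → α Term1 | ε.

Expr -> num id | op Expr | op Term; Term -> num id Term1 | num num Term Term1; Term1 -> id id Term1 | Term Term1 | ε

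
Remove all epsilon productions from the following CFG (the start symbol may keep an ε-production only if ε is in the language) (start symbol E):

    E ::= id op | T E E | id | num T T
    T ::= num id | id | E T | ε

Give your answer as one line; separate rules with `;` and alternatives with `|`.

Nullable set = {T}.
ε ∉ L(G), so no ε-production is kept.
Expand every rule over subsets of its nullable positions: E → T E E gives T E E | E E. E → num T T gives num T T | num T | num. T → E T gives E T | E.

E ::= id op | T E E | E E | id | num T T | num T | num; T ::= num id | id | E T | E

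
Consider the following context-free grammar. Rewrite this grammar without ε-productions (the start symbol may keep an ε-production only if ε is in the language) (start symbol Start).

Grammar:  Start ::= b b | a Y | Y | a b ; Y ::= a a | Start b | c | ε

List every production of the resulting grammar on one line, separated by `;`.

Nullable set = {Start, Y}.
ε ∈ L(G) since Start is nullable, so keep Start → ε.
Expand every rule over subsets of its nullable positions: Start → a Y gives a Y | a. Y → Start b gives Start b | b.

Start ::= b b | a Y | a | Y | a b | ε; Y ::= a a | Start b | b | c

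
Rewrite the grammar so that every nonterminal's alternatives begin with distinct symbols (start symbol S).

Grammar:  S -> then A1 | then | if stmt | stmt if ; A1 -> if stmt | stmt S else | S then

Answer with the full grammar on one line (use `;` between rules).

S -> if stmt | stmt if | then S'; A1 -> if stmt | stmt S else | S then; S' -> A1 | epsilon

S has alternatives sharing prefix 'then': factor to S → then S' with S' → A1 | ε.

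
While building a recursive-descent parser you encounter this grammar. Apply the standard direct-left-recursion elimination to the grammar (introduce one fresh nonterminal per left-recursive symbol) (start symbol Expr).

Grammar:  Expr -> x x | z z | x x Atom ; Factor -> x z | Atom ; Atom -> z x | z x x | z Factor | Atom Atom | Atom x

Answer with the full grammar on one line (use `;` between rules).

Expr -> x x | z z | x x Atom; Factor -> x z | Atom; Atom -> z x Atom1 | z x x Atom1 | z Factor Atom1; Atom1 -> Atom Atom1 | x Atom1 | ε

Left recursion appears on Atom.
For Atom: α = {Atom, x}, β = {z x, z x x, z Factor}. Rewrite as Atom → β Atom1 and Atom1 → α Atom1 | ε.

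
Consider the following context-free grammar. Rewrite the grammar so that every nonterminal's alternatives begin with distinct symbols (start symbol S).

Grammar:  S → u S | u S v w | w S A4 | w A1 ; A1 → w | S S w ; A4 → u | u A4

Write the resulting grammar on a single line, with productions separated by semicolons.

S has alternatives sharing prefix 'u S': factor to S → u S S' with S' → ε | v w.
S has alternatives sharing prefix 'w': factor to S → w S'' with S'' → S A4 | A1.
A4 has alternatives sharing prefix 'u': factor to A4 → u A4' with A4' → ε | A4.

S → u S S' | w S''; A1 → w | S S w; A4 → u A4'; S' → ε | v w; S'' → S A4 | A1; A4' → ε | A4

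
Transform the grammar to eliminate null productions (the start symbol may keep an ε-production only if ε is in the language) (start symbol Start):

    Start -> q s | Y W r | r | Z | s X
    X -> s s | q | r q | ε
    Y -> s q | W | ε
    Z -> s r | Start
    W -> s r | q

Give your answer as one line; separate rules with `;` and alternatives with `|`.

Nullable nonterminals: {X, Y}.
ε ∉ L(G), so no ε-production is kept.
For each production, add variants omitting each subset of nullable occurrences: Start → Y W r gives Y W r | W r. Start → s X gives s X | s.

Start -> q s | Y W r | W r | r | Z | s X | s; X -> s s | q | r q; Y -> s q | W; Z -> s r | Start; W -> s r | q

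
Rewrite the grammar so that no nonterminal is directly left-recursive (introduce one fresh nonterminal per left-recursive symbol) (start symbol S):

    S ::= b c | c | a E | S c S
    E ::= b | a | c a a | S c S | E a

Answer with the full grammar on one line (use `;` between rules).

Directly left-recursive nonterminals: S, E.
For S: α = {c S}, β = {b c, c, a E}. Rewrite as S → β S' and S' → α S' | ε.
For E: α = {a}, β = {b, a, c a a, S c S}. Rewrite as E → β E' and E' → α E' | ε.

S ::= b c S' | c S' | a E S'; E ::= b E' | a E' | c a a E' | S c S E'; S' ::= c S S' | ε; E' ::= a E' | ε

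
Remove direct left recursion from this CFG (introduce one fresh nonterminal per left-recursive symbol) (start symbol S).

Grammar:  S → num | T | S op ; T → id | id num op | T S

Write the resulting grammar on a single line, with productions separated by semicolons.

Left recursion appears on S, T.
For S: α = {op}, β = {num, T}. Rewrite as S → β S' and S' → α S' | ε.
For T: α = {S}, β = {id, id num op}. Rewrite as T → β T' and T' → α T' | ε.

S → num S' | T S'; T → id T' | id num op T'; S' → op S' | ε; T' → S T' | ε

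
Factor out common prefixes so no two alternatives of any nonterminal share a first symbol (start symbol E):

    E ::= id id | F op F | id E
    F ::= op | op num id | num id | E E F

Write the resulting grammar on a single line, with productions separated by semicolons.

E has alternatives sharing prefix 'id': factor to E → id E' with E' → id | E.
F has alternatives sharing prefix 'op': factor to F → op F' with F' → ε | num id.

E ::= F op F | id E'; F ::= num id | E E F | op F'; E' ::= id | E; F' ::= ε | num id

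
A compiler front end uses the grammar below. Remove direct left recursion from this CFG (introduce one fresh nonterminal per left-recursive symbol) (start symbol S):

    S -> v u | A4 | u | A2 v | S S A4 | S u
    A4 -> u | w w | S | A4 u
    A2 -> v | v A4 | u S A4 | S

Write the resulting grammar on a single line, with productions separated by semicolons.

Left recursion appears on S, A4.
For S: α = {S A4, u}, β = {v u, A4, u, A2 v}. Rewrite as S → β S' and S' → α S' | ε.
For A4: α = {u}, β = {u, w w, S}. Rewrite as A4 → β A4' and A4' → α A4' | ε.

S -> v u S' | A4 S' | u S' | A2 v S'; A4 -> u A4' | w w A4' | S A4'; A2 -> v | v A4 | u S A4 | S; S' -> S A4 S' | u S' | ε; A4' -> u A4' | ε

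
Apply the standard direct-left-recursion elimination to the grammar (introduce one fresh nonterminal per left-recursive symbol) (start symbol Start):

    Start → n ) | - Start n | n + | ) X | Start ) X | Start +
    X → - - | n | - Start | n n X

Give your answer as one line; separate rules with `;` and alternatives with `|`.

Start is directly left-recursive.
For Start: α = {) X, +}, β = {n ), - Start n, n +, ) X}. Rewrite as Start → β Start1 and Start1 → α Start1 | ε.

Start → n ) Start1 | - Start n Start1 | n + Start1 | ) X Start1; X → - - | n | - Start | n n X; Start1 → ) X Start1 | + Start1 | epsilon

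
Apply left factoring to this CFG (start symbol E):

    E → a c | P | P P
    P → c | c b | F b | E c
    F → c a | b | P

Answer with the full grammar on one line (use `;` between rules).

E → a c | P E'; P → F b | E c | c P'; F → c a | b | P; E' → ε | P; P' → ε | b

E has alternatives sharing prefix 'P': factor to E → P E' with E' → ε | P.
P has alternatives sharing prefix 'c': factor to P → c P' with P' → ε | b.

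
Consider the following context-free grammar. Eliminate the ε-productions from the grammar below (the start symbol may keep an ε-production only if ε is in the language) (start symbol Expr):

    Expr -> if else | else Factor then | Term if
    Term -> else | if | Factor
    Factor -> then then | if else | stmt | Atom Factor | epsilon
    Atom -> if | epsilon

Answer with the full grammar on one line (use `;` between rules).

Expr -> if else | else Factor then | else then | Term if | if; Term -> else | if | Factor; Factor -> then then | if else | stmt | Atom Factor | Atom; Atom -> if

Nullable nonterminals: {Atom, Factor, Term}.
ε ∉ L(G), so no ε-production is kept.
Add the nullable-subset variants: Expr → else Factor then gives else Factor then | else then. Expr → Term if gives Term if | if. Factor → Atom Factor gives Atom Factor | Atom.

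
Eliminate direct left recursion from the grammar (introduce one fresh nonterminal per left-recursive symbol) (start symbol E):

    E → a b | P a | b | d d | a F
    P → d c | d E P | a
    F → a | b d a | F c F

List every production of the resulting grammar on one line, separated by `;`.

E → a b | P a | b | d d | a F; P → d c | d E P | a; F → a F' | b d a F'; F' → c F F' | eps

Directly left-recursive nonterminal: F.
For F: α = {c F}, β = {a, b d a}. Rewrite as F → β F' and F' → α F' | ε.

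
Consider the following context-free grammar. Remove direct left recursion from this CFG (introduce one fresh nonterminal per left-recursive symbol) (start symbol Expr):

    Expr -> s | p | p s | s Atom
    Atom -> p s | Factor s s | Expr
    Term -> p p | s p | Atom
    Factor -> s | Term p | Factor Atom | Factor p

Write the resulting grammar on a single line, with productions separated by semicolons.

Left recursion appears on Factor.
For Factor: α = {Atom, p}, β = {s, Term p}. Rewrite as Factor → β Factor1 and Factor1 → α Factor1 | ε.

Expr -> s | p | p s | s Atom; Atom -> p s | Factor s s | Expr; Term -> p p | s p | Atom; Factor -> s Factor1 | Term p Factor1; Factor1 -> Atom Factor1 | p Factor1 | ε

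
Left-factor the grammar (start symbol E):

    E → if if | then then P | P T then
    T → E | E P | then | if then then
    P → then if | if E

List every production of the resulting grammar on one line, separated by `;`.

E → if if | then then P | P T then; T → then | if then then | E T'; P → then if | if E; T' → ε | P

T has alternatives sharing prefix 'E': factor to T → E T' with T' → ε | P.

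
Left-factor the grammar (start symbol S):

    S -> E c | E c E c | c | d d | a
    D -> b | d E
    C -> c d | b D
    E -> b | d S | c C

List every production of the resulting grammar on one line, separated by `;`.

S has alternatives sharing prefix 'E c': factor to S → E c S' with S' → ε | E c.

S -> c | d d | a | E c S'; D -> b | d E; C -> c d | b D; E -> b | d S | c C; S' -> ε | E c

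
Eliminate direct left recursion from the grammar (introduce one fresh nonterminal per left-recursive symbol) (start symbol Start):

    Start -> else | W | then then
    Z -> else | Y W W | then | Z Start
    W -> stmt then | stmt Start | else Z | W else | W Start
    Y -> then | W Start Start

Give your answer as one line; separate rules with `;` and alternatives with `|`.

Start -> else | W | then then; Z -> else Z1 | Y W W Z1 | then Z1; W -> stmt then W1 | stmt Start W1 | else Z W1; Y -> then | W Start Start; Z1 -> Start Z1 | ε; W1 -> else W1 | Start W1 | ε

Left recursion appears on Z, W.
For Z: α = {Start}, β = {else, Y W W, then}. Rewrite as Z → β Z1 and Z1 → α Z1 | ε.
For W: α = {else, Start}, β = {stmt then, stmt Start, else Z}. Rewrite as W → β W1 and W1 → α W1 | ε.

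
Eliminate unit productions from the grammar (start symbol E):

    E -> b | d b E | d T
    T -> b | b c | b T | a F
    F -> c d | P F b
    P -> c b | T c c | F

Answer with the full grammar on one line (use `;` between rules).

E -> b | d b E | d T; T -> b | b c | b T | a F; F -> c d | P F b; P -> c d | P F b | c b | T c c

Unit pairs: P ⇒* {F}.
For each unit pair (A, B), copy every non-unit production of B to A, then drop all unit productions.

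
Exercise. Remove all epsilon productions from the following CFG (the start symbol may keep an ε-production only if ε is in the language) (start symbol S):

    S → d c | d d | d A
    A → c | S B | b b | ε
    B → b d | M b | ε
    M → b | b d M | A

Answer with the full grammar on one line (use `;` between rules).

Nullable set = {A, B, M}.
ε ∉ L(G), so no ε-production is kept.
For each production, add variants omitting each subset of nullable occurrences: S → d A gives d A | d. A → S B gives S B | S. B → M b gives M b | b. M → b d M gives b d M | b d.

S → d c | d d | d A | d; A → c | S B | S | b b; B → b d | M b | b; M → b | b d M | b d | A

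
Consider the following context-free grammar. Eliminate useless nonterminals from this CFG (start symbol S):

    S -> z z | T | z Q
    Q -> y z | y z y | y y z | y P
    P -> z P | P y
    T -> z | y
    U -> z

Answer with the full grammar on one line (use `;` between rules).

S -> z z | T | z Q; Q -> y z | y z y | y y z; T -> z | y

Generating nonterminals: {Q, S, T, U}.
Reachable from S after that: {Q, S, T}.
Removed useless symbols: {P, U} and every production mentioning them.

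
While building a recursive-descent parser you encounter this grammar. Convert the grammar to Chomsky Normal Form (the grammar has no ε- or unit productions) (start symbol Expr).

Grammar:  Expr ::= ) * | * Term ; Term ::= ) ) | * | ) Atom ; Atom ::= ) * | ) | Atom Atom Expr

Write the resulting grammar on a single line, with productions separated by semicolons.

Expr ::= X1 X2 | X2 Term; Term ::= X1 X1 | * | X1 Atom; Atom ::= X1 X2 | ) | Atom Y1; X1 ::= ); X2 ::= *; Y1 ::= Atom Expr

Introduce a nonterminal for each terminal appearing in a rule of length ≥ 2: X1 → ), X2 → *.
Binarize each right-hand side of length ≥ 3 by chaining fresh nonterminals (Y1, Y2, …): affected rules were Atom → Atom Atom Expr.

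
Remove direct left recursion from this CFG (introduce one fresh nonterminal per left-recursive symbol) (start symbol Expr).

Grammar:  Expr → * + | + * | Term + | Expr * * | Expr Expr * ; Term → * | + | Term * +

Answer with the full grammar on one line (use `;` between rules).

Expr → * + Expr1 | + * Expr1 | Term + Expr1; Term → * Term1 | + Term1; Expr1 → * * Expr1 | Expr * Expr1 | ε; Term1 → * + Term1 | ε

Directly left-recursive nonterminals: Expr, Term.
For Expr: α = {* *, Expr *}, β = {* +, + *, Term +}. Rewrite as Expr → β Expr1 and Expr1 → α Expr1 | ε.
For Term: α = {* +}, β = {*, +}. Rewrite as Term → β Term1 and Term1 → α Term1 | ε.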